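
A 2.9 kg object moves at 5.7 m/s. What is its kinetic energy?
KE = ½mv² = ½×2.9×5.7² = 47.1105 J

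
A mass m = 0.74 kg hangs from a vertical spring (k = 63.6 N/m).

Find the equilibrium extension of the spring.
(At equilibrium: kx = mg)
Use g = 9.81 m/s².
x_eq = mg/k = 0.74×9.81/63.6 = 0.1141 m = 11.41 cm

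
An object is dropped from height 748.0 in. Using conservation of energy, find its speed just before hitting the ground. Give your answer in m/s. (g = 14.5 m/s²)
mgh = ½mv² → v = √(2gh) = √(2×14.5×19) = 23.47 m/s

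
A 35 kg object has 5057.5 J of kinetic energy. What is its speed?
KE = ½mv² → v = √(2KE/m) = √(2×5057.5/35) = 17.0 m/s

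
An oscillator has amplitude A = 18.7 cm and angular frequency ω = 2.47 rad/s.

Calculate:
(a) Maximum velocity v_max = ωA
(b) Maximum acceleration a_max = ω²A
v_max = ωA = 2.47×0.187 = 0.4619 m/s
a_max = ω²A = 2.47²×0.187 = 1.141 m/s²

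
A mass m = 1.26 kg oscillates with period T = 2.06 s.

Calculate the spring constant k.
T = 2π√(m/k) → k = m(2π/T)² = 1.26×(2π/2.06)² = 11.72 N/m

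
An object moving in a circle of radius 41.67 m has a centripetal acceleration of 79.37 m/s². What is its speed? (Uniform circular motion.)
v = √(a_c × r) = √(79.37 × 41.67) = 57.51 m/s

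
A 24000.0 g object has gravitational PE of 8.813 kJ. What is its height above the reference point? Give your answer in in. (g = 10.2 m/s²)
PE = mgh → h = PE/(mg) = 8813 J / (24 kg × 10.2 m/s²) = 36 m = 1417.0 in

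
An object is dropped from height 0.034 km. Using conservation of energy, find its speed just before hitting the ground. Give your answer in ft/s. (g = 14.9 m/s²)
mgh = ½mv² → v = √(2gh) = √(2×14.9×34) = 31.83 m/s = 104.4 ft/s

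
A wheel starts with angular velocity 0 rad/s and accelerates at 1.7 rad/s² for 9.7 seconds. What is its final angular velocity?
ω = ω₀ + αt = 0 + 1.7 × 9.7 = 16.49 rad/s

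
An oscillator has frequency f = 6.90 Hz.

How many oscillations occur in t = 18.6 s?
n = f×t = 6.9×18.6 = 128.3 oscillations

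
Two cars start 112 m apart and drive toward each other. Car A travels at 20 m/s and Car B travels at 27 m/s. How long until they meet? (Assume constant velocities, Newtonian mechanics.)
Combined speed: v_combined = 20 + 27 = 47 m/s
Time to meet: t = d/47 = 112/47 = 2.38 s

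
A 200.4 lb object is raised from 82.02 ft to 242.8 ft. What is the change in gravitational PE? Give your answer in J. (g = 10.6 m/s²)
ΔPE = mg(h₂ − h₁) = 90.9 kg × 10.6 m/s² × (74.01 − 25) m = 4.722e+04 J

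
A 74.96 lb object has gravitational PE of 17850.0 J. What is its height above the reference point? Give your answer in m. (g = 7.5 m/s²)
PE = mgh → h = PE/(mg) = 1.785e+04 J / (34 kg × 7.5 m/s²) = 70 m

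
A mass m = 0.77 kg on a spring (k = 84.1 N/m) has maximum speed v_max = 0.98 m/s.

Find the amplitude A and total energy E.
½mv²_max = ½kA² → A = v_max√(m/k) = 0.98×√(0.77/84.1) = 0.09377 m = 9.377 cm
E = ½mv²_max = ½×0.77×0.98² = 0.3698 J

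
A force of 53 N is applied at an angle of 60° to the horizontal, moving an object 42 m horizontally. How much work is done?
W = Fd cosθ = 53×42×cos(60°) = 1113.0 J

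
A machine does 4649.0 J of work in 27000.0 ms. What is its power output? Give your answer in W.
P = W/t = 4649 J / 27 s = 172.2 W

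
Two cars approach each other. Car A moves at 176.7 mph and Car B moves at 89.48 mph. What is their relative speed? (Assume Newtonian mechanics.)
v_rel = v_A + v_B = 176.7 + 89.48 = 266.2 mph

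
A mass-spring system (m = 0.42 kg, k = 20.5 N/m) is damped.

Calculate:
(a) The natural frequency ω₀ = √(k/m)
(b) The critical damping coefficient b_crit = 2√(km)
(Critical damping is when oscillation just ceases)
ω₀ = √(k/m) = √(20.5/0.42) = 6.986 rad/s
b_crit = 2√(km) = 2√(20.5×0.42) = 5.869 kg/s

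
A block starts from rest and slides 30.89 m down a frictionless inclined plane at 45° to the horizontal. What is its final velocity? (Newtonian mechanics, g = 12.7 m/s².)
a = g sin(θ) = 12.7 × sin(45°) = 8.98 m/s²
v = √(2ad) = √(2 × 8.98 × 30.89) = 23.55 m/s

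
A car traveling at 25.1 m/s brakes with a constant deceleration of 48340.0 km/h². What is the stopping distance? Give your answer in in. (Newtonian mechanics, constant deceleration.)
d = v₀² / (2a) (with unit conversion) = 3325.0 in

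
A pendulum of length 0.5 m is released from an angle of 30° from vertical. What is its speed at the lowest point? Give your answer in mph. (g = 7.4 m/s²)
h = L(1 − cosθ) = 0.5×(1 − cos30°) = 0.06699 m
v = √(2gh) = √(2×7.4×0.06699) = 0.9957 m/s = 2.227 mph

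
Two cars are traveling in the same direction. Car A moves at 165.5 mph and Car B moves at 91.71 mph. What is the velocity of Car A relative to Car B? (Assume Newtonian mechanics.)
v_rel = v_A - v_B = 165.5 - 91.71 = 73.79 mph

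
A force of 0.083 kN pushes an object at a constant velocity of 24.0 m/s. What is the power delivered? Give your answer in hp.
P = Fv = 83 N × 24 m/s = 1992 W = 2.671 hp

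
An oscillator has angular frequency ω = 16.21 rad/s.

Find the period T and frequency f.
T = 2π/ω = 2π/16.21 = 0.3876 s; f = ω/2π = 2.58 Hz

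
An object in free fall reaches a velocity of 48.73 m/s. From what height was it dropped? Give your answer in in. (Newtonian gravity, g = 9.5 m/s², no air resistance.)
h = v²/(2g) (with unit conversion) = 4920.0 in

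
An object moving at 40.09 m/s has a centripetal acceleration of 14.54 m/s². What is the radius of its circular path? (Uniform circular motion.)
r = v²/a_c = 40.09²/14.54 = 110.54 m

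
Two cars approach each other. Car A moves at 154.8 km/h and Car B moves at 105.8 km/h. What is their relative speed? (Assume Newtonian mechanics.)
v_rel = v_A + v_B = 154.8 + 105.8 = 260.6 km/h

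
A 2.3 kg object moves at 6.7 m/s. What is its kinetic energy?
KE = ½mv² = ½×2.3×6.7² = 51.6235 J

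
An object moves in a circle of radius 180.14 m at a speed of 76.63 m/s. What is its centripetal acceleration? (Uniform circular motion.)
a_c = v²/r = 76.63²/180.14 = 5872.16/180.14 = 32.6 m/s²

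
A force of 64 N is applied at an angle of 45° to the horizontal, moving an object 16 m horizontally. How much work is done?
W = Fd cosθ = 64×16×cos(45°) = 724.08 J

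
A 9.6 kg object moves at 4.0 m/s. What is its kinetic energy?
KE = ½mv² = ½×9.6×4.0² = 76.8 J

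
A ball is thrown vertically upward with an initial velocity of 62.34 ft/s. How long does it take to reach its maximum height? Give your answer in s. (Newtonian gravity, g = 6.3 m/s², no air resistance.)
t_up = v₀/g (with unit conversion) = 3.016 s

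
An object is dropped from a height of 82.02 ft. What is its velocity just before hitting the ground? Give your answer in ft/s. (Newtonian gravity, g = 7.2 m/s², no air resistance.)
v = √(2gh) (with unit conversion) = 62.25 ft/s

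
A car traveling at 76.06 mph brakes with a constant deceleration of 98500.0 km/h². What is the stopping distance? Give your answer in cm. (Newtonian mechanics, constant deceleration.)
d = v₀² / (2a) (with unit conversion) = 7606.0 cm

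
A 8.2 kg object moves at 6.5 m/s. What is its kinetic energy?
KE = ½mv² = ½×8.2×6.5² = 173.225 J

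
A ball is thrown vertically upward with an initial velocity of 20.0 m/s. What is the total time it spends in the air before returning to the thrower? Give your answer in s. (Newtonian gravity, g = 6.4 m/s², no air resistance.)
t_total = 2v₀/g = 6.25 s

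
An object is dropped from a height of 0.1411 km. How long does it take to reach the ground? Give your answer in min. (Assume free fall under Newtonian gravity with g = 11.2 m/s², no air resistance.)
t = √(2h/g) (with unit conversion) = 0.08366 min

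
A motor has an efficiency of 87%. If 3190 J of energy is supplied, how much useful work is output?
W_out = η × W_in = 0.87 × 3190 = 2775.3 J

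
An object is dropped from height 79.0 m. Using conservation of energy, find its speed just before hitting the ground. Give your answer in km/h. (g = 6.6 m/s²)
mgh = ½mv² → v = √(2gh) = √(2×6.6×79) = 32.29 m/s = 116.3 km/h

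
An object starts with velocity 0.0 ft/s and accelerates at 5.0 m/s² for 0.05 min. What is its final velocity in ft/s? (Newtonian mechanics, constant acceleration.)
v = v₀ + at (with unit conversion) = 49.21 ft/s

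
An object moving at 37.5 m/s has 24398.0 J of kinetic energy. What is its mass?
KE = ½mv² → m = 2KE/v² = 2×24398.0/37.5² = 34.7 kg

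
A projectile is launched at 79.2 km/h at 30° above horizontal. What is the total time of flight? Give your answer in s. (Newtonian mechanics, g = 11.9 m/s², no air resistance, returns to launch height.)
T = 2v₀sin(θ)/g (with unit conversion) = 1.849 s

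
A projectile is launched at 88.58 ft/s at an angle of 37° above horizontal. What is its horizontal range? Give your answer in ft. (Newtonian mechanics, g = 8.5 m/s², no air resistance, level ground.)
R = v₀² sin(2θ) / g (with unit conversion) = 270.5 ft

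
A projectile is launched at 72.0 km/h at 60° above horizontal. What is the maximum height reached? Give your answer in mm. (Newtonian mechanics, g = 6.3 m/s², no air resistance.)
H = v₀²sin²(θ)/(2g) (with unit conversion) = 23810.0 mm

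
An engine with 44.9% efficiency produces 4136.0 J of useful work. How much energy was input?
W_in = W_out/η = 4136.0/0.449 = 9211.6 J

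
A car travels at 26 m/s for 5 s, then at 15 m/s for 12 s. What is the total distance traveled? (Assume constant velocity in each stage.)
d₁ = v₁t₁ = 26 × 5 = 130 m
d₂ = v₂t₂ = 15 × 12 = 180 m
d_total = 130 + 180 = 310 m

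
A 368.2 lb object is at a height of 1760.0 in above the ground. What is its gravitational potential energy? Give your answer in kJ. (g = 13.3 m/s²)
PE = mgh = 167 kg × 13.3 m/s² × 44.7 m = 9.93e+04 J = 99.3 kJ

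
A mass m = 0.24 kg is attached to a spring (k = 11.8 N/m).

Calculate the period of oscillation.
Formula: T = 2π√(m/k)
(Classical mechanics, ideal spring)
T = 2π√(m/k) = 2π√(0.24/11.8) = 0.8961 s; f = 1/T = 1.116 Hz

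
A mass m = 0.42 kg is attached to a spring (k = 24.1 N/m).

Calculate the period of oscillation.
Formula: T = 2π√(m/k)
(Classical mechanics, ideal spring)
T = 2π√(m/k) = 2π√(0.42/24.1) = 0.8295 s; f = 1/T = 1.206 Hz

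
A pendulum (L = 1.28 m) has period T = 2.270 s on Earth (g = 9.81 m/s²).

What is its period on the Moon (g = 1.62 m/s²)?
T = 2π√(L/g), so T_moon/T_earth = √(g_earth/g_moon)
T_moon = 2π√(1.28/1.62) = 5.585 s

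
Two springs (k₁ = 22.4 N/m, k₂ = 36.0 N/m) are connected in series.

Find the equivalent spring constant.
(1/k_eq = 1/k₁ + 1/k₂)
1/k_eq = 1/22.4 + 1/36.0 = 0.072421; k_eq = 13.81 N/m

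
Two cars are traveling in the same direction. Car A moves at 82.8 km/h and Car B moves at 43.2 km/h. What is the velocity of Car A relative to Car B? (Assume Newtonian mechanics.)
v_rel = v_A - v_B = 82.8 - 43.2 = 39.6 km/h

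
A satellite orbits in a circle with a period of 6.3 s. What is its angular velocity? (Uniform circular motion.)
ω = 2π/T = 2π/6.3 = 0.9973 rad/s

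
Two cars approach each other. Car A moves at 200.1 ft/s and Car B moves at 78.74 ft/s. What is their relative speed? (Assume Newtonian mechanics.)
v_rel = v_A + v_B = 200.1 + 78.74 = 278.8 ft/s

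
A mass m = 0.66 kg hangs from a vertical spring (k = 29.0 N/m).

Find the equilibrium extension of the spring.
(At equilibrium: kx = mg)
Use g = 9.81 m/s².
x_eq = mg/k = 0.66×9.81/29.0 = 0.2233 m = 22.33 cm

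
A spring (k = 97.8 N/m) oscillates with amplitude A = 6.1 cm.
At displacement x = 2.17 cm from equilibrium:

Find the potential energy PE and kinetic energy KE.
E_total = ½kA² = ½×97.8×(0.061)² = 0.182 J
PE = ½kx² = ½×97.8×(0.0217)² = 0.02303 J
KE = E_total − PE = 0.1589 J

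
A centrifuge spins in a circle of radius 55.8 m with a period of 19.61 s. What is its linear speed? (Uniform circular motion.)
v = 2πr/T = 2π×55.8/19.61 = 17.88 m/s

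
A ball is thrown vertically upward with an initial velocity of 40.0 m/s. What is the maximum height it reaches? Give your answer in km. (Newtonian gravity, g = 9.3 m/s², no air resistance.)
h_max = v₀²/(2g) (with unit conversion) = 0.08602 km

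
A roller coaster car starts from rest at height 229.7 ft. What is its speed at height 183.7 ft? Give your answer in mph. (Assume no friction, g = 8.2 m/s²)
mgh₁ = ½mv₂² + mgh₂ → v₂ = √(2g(h₁−h₂)) = √(2×8.2×(70.01−55.99)) = 15.16 m/s = 33.92 mph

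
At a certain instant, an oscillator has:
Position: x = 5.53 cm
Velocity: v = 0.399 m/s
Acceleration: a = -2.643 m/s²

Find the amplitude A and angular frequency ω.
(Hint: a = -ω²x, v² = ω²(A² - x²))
a = −ω²x → ω = √(|a|/x) = √(2.643/0.0553) = 6.913 rad/s
v² = ω²(A² − x²) → A = √(x² + v²/ω²) = √(0.0553² + 0.399²/6.913²) = 0.07993 m = 7.993 cm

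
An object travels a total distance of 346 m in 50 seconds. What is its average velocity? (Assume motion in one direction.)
v_avg = Δd / Δt = 346 / 50 = 6.92 m/s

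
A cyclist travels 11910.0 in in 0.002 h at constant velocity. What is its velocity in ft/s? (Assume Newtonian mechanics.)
v = d/t (with unit conversion) = 137.8 ft/s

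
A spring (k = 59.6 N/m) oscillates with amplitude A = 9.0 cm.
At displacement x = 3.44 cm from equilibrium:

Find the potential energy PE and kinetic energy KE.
E_total = ½kA² = ½×59.6×(0.09)² = 0.2414 J
PE = ½kx² = ½×59.6×(0.0344)² = 0.03526 J
KE = E_total − PE = 0.2061 J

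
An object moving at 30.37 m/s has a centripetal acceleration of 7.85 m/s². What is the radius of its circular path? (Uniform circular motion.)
r = v²/a_c = 30.37²/7.85 = 117.5 m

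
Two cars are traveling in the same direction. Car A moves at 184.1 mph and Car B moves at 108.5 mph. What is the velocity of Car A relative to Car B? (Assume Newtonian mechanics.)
v_rel = v_A - v_B = 184.1 - 108.5 = 75.6 mph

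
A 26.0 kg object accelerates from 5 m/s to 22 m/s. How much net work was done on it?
W_net = ΔKE = ½m(v₂² − v₁²) = ½×26.0×(22² − 5²) = 5967.0 J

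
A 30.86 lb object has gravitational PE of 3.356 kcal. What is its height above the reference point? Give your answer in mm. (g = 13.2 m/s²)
PE = mgh → h = PE/(mg) = 1.404e+04 J / (14 kg × 13.2 m/s²) = 75.99 m = 75990.0 mm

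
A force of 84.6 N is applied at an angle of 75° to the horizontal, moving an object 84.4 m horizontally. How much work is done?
W = Fd cosθ = 84.6×84.4×cos(75°) = 1848.0 J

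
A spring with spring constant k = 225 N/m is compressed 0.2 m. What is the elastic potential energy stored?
PE = ½kx² = ½×225×0.2² = 4.5 J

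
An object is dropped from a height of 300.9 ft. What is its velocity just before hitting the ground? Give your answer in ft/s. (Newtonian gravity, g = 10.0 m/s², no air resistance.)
v = √(2gh) (with unit conversion) = 140.5 ft/s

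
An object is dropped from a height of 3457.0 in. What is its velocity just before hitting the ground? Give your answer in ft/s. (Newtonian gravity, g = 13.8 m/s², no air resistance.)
v = √(2gh) (with unit conversion) = 161.5 ft/s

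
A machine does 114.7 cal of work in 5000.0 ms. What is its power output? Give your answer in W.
P = W/t = 479.9 J / 5 s = 95.98 W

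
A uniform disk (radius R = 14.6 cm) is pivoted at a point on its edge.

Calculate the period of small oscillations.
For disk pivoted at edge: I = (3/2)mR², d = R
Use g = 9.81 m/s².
I/m = (3/2)R² = 0.03197 m²; d = R = 0.146 m
T = 2π√((3/2)R²/(gR)) = 2π√(3R/(2g)) = 0.9388 s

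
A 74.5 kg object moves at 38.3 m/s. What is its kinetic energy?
KE = ½mv² = ½×74.5×38.3² = 54641.65 J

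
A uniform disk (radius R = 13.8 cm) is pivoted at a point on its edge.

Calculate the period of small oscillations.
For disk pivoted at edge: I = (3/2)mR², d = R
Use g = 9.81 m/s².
I/m = (3/2)R² = 0.02857 m²; d = R = 0.138 m
T = 2π√((3/2)R²/(gR)) = 2π√(3R/(2g)) = 0.9127 s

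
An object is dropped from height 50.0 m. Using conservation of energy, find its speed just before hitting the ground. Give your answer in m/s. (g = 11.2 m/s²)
mgh = ½mv² → v = √(2gh) = √(2×11.2×50) = 33.47 m/s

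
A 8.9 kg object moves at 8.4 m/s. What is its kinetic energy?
KE = ½mv² = ½×8.9×8.4² = 313.992 J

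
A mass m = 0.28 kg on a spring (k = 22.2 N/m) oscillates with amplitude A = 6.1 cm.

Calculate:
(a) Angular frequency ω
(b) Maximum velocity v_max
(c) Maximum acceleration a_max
ω = √(k/m) = √(22.2/0.28) = 8.904 rad/s
v_max = ωA = 8.904×0.061 = 0.5432 m/s
a_max = ω²A = 8.904²×0.061 = 4.836 m/s²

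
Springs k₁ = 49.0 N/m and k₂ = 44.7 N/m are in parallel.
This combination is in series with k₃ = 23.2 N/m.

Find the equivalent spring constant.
k₁₂ = k₁ + k₂ = 93.7 N/m (parallel)
1/k_eq = 1/k₁₂ + 1/k₃ → k_eq = 18.6 N/m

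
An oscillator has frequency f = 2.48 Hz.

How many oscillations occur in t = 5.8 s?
n = f×t = 2.48×5.8 = 14.38 oscillations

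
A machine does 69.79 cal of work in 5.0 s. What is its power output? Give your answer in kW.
P = W/t = 292 J / 5 s = 58.4 W = 0.0584 kW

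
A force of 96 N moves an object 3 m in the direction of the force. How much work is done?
W = Fd = 96×3 = 288.0 J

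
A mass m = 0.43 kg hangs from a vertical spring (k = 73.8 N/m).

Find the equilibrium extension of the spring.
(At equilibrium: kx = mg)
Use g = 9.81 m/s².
x_eq = mg/k = 0.43×9.81/73.8 = 0.05716 m = 5.716 cm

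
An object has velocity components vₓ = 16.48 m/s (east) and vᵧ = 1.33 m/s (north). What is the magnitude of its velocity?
|v| = √(vₓ² + vᵧ²) = √(16.48² + 1.33²) = √(273.359) = 16.53 m/s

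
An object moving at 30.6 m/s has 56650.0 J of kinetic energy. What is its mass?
KE = ½mv² → m = 2KE/v² = 2×56650.0/30.6² = 121.0 kg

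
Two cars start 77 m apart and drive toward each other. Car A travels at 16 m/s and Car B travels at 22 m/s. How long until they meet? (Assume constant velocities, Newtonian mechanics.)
Combined speed: v_combined = 16 + 22 = 38 m/s
Time to meet: t = d/38 = 77/38 = 2.03 s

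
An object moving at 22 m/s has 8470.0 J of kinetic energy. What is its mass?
KE = ½mv² → m = 2KE/v² = 2×8470.0/22² = 35.0 kg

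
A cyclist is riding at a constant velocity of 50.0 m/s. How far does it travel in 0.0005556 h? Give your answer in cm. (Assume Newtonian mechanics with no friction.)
d = vt (with unit conversion) = 10000.0 cm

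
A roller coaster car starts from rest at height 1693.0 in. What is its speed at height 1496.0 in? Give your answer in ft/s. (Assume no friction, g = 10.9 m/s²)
mgh₁ = ½mv₂² + mgh₂ → v₂ = √(2g(h₁−h₂)) = √(2×10.9×(43−38)) = 10.44 m/s = 34.27 ft/s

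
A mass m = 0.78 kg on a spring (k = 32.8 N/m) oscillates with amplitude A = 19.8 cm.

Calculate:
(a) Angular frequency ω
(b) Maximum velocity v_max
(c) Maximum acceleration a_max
ω = √(k/m) = √(32.8/0.78) = 6.485 rad/s
v_max = ωA = 6.485×0.198 = 1.284 m/s
a_max = ω²A = 6.485²×0.198 = 8.326 m/s²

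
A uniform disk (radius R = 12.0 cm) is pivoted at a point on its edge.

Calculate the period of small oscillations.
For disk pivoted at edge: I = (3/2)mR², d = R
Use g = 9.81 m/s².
I/m = (3/2)R² = 0.0216 m²; d = R = 0.12 m
T = 2π√((3/2)R²/(gR)) = 2π√(3R/(2g)) = 0.8511 s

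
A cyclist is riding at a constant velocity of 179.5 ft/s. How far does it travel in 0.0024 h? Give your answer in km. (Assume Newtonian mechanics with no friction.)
d = vt (with unit conversion) = 0.4727 km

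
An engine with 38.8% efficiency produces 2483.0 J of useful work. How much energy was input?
W_in = W_out/η = 2483.0/0.388 = 6399.5 J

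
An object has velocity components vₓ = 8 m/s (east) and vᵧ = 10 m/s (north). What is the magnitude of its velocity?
|v| = √(vₓ² + vᵧ²) = √(8² + 10²) = √(164) = 12.81 m/s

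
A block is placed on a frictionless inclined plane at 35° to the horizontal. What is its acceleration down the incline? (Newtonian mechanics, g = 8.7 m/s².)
a = g sin(θ) = 8.7 × sin(35°) = 8.7 × 0.5736 = 4.99 m/s²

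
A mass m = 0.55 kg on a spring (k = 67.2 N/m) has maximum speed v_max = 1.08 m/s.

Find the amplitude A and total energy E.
½mv²_max = ½kA² → A = v_max√(m/k) = 1.08×√(0.55/67.2) = 0.09771 m = 9.771 cm
E = ½mv²_max = ½×0.55×1.08² = 0.3208 J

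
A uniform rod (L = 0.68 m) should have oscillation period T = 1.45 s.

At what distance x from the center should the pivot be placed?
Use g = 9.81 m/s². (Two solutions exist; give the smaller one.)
T = 2π√((L²/12 + x²)/(gx)). Let c = T²g/(4π²) = 0.5225.
x² − cx + L²/12 = 0 → x = (c − √(c² − L²/3))/2 = 0.08887 m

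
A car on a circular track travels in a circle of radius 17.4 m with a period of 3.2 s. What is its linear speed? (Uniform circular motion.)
v = 2πr/T = 2π×17.4/3.2 = 34.16 m/s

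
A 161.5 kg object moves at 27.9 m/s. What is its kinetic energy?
KE = ½mv² = ½×161.5×27.9² = 62856.61 J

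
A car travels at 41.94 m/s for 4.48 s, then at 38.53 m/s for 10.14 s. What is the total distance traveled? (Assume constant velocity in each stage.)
d₁ = v₁t₁ = 41.94 × 4.48 = 187.891 m
d₂ = v₂t₂ = 38.53 × 10.14 = 390.694 m
d_total = 187.891 + 390.694 = 578.59 m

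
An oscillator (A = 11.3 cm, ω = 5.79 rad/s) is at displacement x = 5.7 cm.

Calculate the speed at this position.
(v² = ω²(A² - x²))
v = ω√(A² − x²) = 5.79×√(0.113² − 0.057²) = 0.5649 m/s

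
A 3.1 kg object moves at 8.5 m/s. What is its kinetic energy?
KE = ½mv² = ½×3.1×8.5² = 111.9875 J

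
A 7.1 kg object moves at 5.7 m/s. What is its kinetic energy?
KE = ½mv² = ½×7.1×5.7² = 115.3395 J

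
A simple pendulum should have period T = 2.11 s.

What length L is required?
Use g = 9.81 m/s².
T = 2π√(L/g) → L = g(T/2π)² = 9.81×(2.11/2π)² = 1.106 m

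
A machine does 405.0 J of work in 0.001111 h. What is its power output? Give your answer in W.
P = W/t = 405 J / 4 s = 101.3 W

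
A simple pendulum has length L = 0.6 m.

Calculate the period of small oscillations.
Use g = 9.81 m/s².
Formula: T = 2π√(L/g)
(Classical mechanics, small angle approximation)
T = 2π√(L/g) = 2π√(0.6/9.81) = 1.554 s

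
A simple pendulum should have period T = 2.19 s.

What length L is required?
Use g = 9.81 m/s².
T = 2π√(L/g) → L = g(T/2π)² = 9.81×(2.19/2π)² = 1.192 m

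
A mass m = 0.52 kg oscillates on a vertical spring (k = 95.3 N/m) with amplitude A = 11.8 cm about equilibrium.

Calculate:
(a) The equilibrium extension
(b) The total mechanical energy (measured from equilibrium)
x_eq = mg/k = 0.52×9.81/95.3 = 0.05353 m = 5.353 cm
E = ½kA² = ½×95.3×(0.118)² = 0.6635 J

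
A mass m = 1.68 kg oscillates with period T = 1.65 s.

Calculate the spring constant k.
T = 2π√(m/k) → k = m(2π/T)² = 1.68×(2π/1.65)² = 24.36 N/m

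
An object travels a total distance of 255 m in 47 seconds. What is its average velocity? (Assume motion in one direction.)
v_avg = Δd / Δt = 255 / 47 = 5.43 m/s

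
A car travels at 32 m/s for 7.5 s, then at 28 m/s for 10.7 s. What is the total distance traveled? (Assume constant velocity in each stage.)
d₁ = v₁t₁ = 32 × 7.5 = 240 m
d₂ = v₂t₂ = 28 × 10.7 = 299.6 m
d_total = 240 + 299.6 = 539.6 m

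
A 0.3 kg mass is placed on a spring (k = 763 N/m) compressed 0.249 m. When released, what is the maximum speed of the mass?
½kx² = ½mv² → v = x√(k/m) = 0.249×√(763/0.3) = 12.56 m/s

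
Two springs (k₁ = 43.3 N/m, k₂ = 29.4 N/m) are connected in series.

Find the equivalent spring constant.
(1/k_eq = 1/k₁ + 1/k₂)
1/k_eq = 1/43.3 + 1/29.4 = 0.057108; k_eq = 17.51 N/m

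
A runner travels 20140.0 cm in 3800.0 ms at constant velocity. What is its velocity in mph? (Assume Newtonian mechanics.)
v = d/t (with unit conversion) = 118.6 mph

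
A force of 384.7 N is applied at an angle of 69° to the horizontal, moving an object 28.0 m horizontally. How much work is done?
W = Fd cosθ = 384.7×28.0×cos(69°) = 3860.2 J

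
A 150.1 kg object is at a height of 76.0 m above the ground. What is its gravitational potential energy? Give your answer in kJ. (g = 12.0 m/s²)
PE = mgh = 150.1 kg × 12.0 m/s² × 76 m = 1.369e+05 J = 136.9 kJ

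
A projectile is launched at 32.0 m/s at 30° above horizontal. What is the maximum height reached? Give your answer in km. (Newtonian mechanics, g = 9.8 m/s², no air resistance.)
H = v₀²sin²(θ)/(2g) (with unit conversion) = 0.01306 km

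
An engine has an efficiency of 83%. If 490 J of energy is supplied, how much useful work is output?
W_out = η × W_in = 0.83 × 490 = 406.7 J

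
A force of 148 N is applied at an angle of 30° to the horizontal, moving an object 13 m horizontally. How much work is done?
W = Fd cosθ = 148×13×cos(30°) = 1666.2 J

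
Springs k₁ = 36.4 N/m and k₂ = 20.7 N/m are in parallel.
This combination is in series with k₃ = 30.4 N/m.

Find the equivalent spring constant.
k₁₂ = k₁ + k₂ = 57.1 N/m (parallel)
1/k_eq = 1/k₁₂ + 1/k₃ → k_eq = 19.84 N/m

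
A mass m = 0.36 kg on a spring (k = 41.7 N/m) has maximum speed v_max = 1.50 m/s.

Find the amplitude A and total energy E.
½mv²_max = ½kA² → A = v_max√(m/k) = 1.5×√(0.36/41.7) = 0.1394 m = 13.94 cm
E = ½mv²_max = ½×0.36×1.5² = 0.405 J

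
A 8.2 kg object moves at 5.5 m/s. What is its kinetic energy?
KE = ½mv² = ½×8.2×5.5² = 124.025 J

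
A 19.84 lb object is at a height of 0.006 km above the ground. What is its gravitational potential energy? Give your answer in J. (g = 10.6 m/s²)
PE = mgh = 8.999 kg × 10.6 m/s² × 6 m = 572.4 J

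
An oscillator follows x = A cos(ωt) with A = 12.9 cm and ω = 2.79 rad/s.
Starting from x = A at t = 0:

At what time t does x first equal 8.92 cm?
cos(ωt) = x/A = 8.92/12.9 = 0.6915
ωt = arccos(0.6915) = 0.8073 rad
t = 0.8073/2.79 = 0.2893 s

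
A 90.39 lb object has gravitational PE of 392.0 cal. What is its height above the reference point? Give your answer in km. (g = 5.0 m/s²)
PE = mgh → h = PE/(mg) = 1640 J / (41 kg × 5.0 m/s²) = 8.001 m = 0.008001 km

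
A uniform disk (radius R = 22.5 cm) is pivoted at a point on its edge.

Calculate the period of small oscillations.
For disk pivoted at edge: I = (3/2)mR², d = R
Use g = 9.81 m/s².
I/m = (3/2)R² = 0.07594 m²; d = R = 0.225 m
T = 2π√((3/2)R²/(gR)) = 2π√(3R/(2g)) = 1.165 s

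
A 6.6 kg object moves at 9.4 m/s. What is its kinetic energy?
KE = ½mv² = ½×6.6×9.4² = 291.588 J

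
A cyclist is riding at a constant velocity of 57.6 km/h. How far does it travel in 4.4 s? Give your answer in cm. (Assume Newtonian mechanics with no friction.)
d = vt (with unit conversion) = 7040.0 cm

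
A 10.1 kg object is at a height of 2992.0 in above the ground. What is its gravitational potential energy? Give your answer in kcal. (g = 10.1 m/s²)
PE = mgh = 10.1 kg × 10.1 m/s² × 76 m = 7752 J = 1.853 kcal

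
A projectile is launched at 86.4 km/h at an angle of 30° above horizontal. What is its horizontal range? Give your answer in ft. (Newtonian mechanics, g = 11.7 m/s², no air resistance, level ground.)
R = v₀² sin(2θ) / g (with unit conversion) = 139.9 ft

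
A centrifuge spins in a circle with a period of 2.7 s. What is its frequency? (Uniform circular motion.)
f = 1/T = 1/2.7 = 0.3704 Hz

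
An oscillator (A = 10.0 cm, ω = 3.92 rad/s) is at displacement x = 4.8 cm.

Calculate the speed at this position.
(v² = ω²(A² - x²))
v = ω√(A² − x²) = 3.92×√(0.1² − 0.048²) = 0.3439 m/s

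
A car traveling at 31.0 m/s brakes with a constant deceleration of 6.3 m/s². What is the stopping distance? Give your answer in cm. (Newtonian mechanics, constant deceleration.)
d = v₀² / (2a) (with unit conversion) = 7627.0 cm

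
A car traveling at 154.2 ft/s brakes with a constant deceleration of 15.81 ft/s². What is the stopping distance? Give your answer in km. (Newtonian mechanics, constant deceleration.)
d = v₀² / (2a) (with unit conversion) = 0.2292 km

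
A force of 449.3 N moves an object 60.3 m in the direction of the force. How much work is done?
W = Fd = 449.3×60.3 = 27093.0 J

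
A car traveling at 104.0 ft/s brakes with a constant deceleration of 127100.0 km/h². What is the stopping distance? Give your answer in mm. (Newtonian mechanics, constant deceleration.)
d = v₀² / (2a) (with unit conversion) = 51230.0 mm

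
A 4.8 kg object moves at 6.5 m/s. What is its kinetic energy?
KE = ½mv² = ½×4.8×6.5² = 101.4 J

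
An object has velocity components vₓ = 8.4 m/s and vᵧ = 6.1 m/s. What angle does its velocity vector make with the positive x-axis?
θ = arctan(vᵧ/vₓ) = arctan(6.1/8.4) = 35.99°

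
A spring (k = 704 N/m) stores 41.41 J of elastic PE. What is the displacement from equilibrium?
PE = ½kx² → x = √(2PE/k) = √(2×41.41/704) = 0.343 m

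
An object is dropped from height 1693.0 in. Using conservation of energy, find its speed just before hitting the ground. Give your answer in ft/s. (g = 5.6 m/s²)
mgh = ½mv² → v = √(2gh) = √(2×5.6×43) = 21.95 m/s = 72.0 ft/s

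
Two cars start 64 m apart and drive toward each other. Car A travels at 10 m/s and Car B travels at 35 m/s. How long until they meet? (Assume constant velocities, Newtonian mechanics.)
Combined speed: v_combined = 10 + 35 = 45 m/s
Time to meet: t = d/45 = 64/45 = 1.42 s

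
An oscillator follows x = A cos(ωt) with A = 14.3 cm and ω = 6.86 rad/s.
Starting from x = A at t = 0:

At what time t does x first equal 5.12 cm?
cos(ωt) = x/A = 5.12/14.3 = 0.358
ωt = arccos(0.358) = 1.205 rad
t = 1.205/6.86 = 0.1756 s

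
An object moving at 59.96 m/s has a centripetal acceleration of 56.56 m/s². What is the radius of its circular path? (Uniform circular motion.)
r = v²/a_c = 59.96²/56.56 = 63.56 m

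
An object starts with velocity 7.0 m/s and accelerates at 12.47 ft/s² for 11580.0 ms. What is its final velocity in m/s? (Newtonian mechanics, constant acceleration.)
v = v₀ + at (with unit conversion) = 51.01 m/s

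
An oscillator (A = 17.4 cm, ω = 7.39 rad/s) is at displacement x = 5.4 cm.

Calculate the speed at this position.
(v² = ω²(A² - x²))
v = ω√(A² − x²) = 7.39×√(0.174² − 0.054²) = 1.222 m/s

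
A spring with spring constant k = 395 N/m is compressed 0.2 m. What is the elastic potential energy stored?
PE = ½kx² = ½×395×0.2² = 7.9 J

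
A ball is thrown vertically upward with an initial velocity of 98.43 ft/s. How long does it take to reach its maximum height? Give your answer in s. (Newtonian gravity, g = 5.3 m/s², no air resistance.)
t_up = v₀/g (with unit conversion) = 5.661 s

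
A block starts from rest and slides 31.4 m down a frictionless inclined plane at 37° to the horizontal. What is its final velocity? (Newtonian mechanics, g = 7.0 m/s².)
a = g sin(θ) = 7.0 × sin(37°) = 4.21 m/s²
v = √(2ad) = √(2 × 4.21 × 31.4) = 16.27 m/s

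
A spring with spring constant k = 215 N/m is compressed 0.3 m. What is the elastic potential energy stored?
PE = ½kx² = ½×215×0.3² = 9.675 J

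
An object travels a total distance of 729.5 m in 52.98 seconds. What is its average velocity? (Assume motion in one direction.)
v_avg = Δd / Δt = 729.5 / 52.98 = 13.77 m/s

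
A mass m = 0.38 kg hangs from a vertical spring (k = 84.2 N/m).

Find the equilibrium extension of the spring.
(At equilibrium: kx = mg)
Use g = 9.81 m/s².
x_eq = mg/k = 0.38×9.81/84.2 = 0.04427 m = 4.427 cm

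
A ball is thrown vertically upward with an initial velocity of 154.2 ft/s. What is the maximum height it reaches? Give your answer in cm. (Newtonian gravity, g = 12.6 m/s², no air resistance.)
h_max = v₀²/(2g) (with unit conversion) = 8766.0 cm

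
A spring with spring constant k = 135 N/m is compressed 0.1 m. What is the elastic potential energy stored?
PE = ½kx² = ½×135×0.1² = 0.675 J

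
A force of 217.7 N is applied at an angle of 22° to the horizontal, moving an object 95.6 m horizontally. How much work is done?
W = Fd cosθ = 217.7×95.6×cos(22°) = 19297.0 J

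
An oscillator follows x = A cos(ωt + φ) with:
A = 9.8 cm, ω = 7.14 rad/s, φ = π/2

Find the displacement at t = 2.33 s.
x = A cos(ωt + φ) = 9.8×cos(7.14×2.33 + π/2) = 7.846 cm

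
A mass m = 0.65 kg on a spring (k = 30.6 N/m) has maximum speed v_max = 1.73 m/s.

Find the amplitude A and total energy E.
½mv²_max = ½kA² → A = v_max√(m/k) = 1.73×√(0.65/30.6) = 0.2521 m = 25.21 cm
E = ½mv²_max = ½×0.65×1.73² = 0.9727 J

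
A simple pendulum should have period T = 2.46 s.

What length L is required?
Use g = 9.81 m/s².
T = 2π√(L/g) → L = g(T/2π)² = 9.81×(2.46/2π)² = 1.504 m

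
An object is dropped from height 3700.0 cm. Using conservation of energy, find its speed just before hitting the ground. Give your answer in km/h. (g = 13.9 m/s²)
mgh = ½mv² → v = √(2gh) = √(2×13.9×37) = 32.07 m/s = 115.5 km/h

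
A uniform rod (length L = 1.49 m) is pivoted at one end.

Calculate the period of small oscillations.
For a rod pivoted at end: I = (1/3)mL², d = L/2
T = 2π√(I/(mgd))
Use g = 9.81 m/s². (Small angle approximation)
I/m = (1/3)L² = 0.74 m²; d = L/2 = 0.745 m
T = 2π√(I/(mgd)) = 2π√(0.74/(9.81×0.745)) = 1.999 s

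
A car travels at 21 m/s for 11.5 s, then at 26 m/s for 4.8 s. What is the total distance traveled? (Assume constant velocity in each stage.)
d₁ = v₁t₁ = 21 × 11.5 = 241.5 m
d₂ = v₂t₂ = 26 × 4.8 = 124.8 m
d_total = 241.5 + 124.8 = 366.3 m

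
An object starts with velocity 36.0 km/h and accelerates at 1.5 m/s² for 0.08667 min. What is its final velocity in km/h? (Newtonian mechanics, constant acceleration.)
v = v₀ + at (with unit conversion) = 64.08 km/h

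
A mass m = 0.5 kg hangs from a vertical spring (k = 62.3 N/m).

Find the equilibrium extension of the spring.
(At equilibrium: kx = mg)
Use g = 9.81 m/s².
x_eq = mg/k = 0.5×9.81/62.3 = 0.07873 m = 7.873 cm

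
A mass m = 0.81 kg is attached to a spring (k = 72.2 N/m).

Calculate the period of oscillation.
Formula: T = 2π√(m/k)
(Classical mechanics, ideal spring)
T = 2π√(m/k) = 2π√(0.81/72.2) = 0.6655 s; f = 1/T = 1.503 Hz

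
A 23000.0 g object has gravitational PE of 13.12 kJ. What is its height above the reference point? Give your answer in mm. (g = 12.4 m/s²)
PE = mgh → h = PE/(mg) = 1.312e+04 J / (23 kg × 12.4 m/s²) = 46 m = 46000.0 mm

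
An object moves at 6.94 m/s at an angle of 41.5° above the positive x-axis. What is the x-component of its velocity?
vₓ = v cos(θ) = 6.94 × cos(41.5°) = 5.2 m/s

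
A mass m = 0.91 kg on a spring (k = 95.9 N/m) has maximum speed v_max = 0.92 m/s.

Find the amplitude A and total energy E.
½mv²_max = ½kA² → A = v_max√(m/k) = 0.92×√(0.91/95.9) = 0.08962 m = 8.962 cm
E = ½mv²_max = ½×0.91×0.92² = 0.3851 J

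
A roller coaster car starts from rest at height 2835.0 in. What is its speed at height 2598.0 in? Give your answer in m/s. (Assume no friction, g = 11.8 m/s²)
mgh₁ = ½mv₂² + mgh₂ → v₂ = √(2g(h₁−h₂)) = √(2×11.8×(72.01−65.99)) = 11.92 m/s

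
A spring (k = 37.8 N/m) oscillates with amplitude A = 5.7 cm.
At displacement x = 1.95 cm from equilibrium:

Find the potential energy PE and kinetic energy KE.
E_total = ½kA² = ½×37.8×(0.057)² = 0.06141 J
PE = ½kx² = ½×37.8×(0.0195)² = 0.007187 J
KE = E_total − PE = 0.05422 J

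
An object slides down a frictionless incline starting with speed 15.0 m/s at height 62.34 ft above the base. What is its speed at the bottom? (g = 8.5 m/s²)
½mv₀² + mgh = ½mv² → v = √(v₀² + 2gh) = √(15² + 2×8.5×19) = 23.41 m/s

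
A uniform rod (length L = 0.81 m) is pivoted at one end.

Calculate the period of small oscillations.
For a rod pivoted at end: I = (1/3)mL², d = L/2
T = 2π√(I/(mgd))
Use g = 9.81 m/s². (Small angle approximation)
I/m = (1/3)L² = 0.2187 m²; d = L/2 = 0.405 m
T = 2π√(I/(mgd)) = 2π√(0.2187/(9.81×0.405)) = 1.474 s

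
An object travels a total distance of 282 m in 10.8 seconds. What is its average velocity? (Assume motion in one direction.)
v_avg = Δd / Δt = 282 / 10.8 = 26.11 m/s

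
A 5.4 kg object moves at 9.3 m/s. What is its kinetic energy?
KE = ½mv² = ½×5.4×9.3² = 233.523 J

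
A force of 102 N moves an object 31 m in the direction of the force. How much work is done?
W = Fd = 102×31 = 3162.0 J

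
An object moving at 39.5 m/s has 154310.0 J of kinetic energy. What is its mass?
KE = ½mv² → m = 2KE/v² = 2×154310.0/39.5² = 197.8 kg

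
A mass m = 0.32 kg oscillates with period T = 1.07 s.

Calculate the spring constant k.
T = 2π√(m/k) → k = m(2π/T)² = 0.32×(2π/1.07)² = 11.03 N/m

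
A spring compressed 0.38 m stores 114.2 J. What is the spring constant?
PE = ½kx² → k = 2PE/x² = 2×114.2/0.38² = 1582.0 N/m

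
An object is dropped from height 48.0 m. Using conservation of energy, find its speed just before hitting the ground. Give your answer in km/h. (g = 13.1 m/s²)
mgh = ½mv² → v = √(2gh) = √(2×13.1×48) = 35.46 m/s = 127.7 km/h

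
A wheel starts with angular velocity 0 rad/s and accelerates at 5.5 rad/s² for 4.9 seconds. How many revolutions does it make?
θ = ω₀t + ½αt² = 0×4.9 + ½×5.5×4.9² = 66.03 rad
Revolutions = θ/(2π) = 66.03/(2π) = 10.51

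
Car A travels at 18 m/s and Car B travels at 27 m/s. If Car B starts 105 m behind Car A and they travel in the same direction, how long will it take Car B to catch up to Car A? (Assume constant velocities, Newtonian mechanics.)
Relative speed: v_rel = 27 - 18 = 9 m/s
Time to catch: t = d₀/v_rel = 105/9 = 11.67 s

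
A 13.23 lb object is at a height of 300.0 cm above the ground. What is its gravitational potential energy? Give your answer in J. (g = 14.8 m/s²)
PE = mgh = 6.001 kg × 14.8 m/s² × 3 m = 266.4 J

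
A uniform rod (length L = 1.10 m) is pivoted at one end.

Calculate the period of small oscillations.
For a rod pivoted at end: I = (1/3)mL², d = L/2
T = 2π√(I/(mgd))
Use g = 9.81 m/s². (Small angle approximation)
I/m = (1/3)L² = 0.4033 m²; d = L/2 = 0.55 m
T = 2π√(I/(mgd)) = 2π√(0.4033/(9.81×0.55)) = 1.718 s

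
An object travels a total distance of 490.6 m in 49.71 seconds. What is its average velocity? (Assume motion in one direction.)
v_avg = Δd / Δt = 490.6 / 49.71 = 9.87 m/s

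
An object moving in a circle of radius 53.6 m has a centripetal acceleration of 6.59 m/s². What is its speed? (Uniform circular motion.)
v = √(a_c × r) = √(6.59 × 53.6) = 18.79 m/s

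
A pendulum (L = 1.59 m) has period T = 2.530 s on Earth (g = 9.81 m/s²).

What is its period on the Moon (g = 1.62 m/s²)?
T = 2π√(L/g), so T_moon/T_earth = √(g_earth/g_moon)
T_moon = 2π√(1.59/1.62) = 6.225 s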